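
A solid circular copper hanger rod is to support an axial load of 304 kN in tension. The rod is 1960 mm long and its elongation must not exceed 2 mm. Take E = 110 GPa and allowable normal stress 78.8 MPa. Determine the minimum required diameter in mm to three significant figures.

Required area A ≥ P/σ_allow = 304000/78.8 = 3858 mm².
For a solid circular section, d ≥ √(4A/π) = 70.09 mm.
Elongation limit: A ≥ PL/(Eδ_allow) = 304000·1960/(110000·2) = 2708 mm² ⇒ d ≥ 58.72 mm.
The stress limit governs.

70.1 mm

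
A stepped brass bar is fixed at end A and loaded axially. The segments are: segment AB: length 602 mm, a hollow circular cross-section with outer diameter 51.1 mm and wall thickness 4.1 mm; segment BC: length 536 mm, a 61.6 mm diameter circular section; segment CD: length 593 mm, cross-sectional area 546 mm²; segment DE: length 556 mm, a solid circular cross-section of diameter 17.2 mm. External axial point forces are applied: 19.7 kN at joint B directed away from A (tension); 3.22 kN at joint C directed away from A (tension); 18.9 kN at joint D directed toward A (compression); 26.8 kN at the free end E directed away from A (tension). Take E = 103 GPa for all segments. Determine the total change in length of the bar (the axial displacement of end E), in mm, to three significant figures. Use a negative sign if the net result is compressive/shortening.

1.02 mm

Internal axial forces (sectioning from the free end, tension +): N_DE = 26.8 kN, N_CD = 7.9 kN, N_BC = 11.12 kN, N_AB = 30.82 kN.
A_AB = 605.4 mm².
A_BC = 2980 mm².
A_DE = 232.4 mm².
δ_AB = 30820·602/(605.4·103000) = 0.2976 mm
δ_BC = 11120·536/(2980·103000) = 0.01942 mm
δ_CD = 7900·593/(546·103000) = 0.0833 mm
δ_DE = 26800·556/(232.4·103000) = 0.6226 mm
δ = Σδ_i = 1.023 mm.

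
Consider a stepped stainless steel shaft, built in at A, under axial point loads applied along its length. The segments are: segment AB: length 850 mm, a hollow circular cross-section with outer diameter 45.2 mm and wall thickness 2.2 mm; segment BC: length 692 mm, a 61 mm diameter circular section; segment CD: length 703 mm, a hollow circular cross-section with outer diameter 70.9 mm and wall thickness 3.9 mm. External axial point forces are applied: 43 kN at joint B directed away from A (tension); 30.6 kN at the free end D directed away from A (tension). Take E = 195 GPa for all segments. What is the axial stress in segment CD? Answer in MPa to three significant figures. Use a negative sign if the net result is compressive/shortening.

Internal axial forces (sectioning from the free end, tension +): N_CD = 30.6 kN, N_BC = 30.6 kN, N_AB = 73.6 kN.
A_CD = 820.9 mm².
σ_CD = N_CD/A_CD = 30600/820.9 = 37.28 MPa.

37.3 MPa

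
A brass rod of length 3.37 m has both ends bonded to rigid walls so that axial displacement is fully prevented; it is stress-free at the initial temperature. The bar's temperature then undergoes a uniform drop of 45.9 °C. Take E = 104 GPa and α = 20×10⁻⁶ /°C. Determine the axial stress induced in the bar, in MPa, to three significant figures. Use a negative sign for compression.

Free thermal expansion αLΔT = 20e-6 · 3370 · -45.9 = -3.094 mm.
The walls impose strain ε = −(-3.094)/3370 = 9.1800e-04; σ = Eε = 104000 · 9.1800e-04 = 95.47 MPa.

95.5 MPa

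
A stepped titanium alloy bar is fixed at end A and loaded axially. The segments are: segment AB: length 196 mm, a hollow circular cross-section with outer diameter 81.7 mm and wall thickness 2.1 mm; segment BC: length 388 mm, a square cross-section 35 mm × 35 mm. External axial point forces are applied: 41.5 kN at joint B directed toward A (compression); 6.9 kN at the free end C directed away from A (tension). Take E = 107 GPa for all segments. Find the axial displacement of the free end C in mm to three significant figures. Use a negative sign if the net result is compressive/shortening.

-0.100 mm

Internal axial forces (sectioning from the free end, tension +): N_BC = 6.9 kN, N_AB = -34.6 kN.
A_AB = 525.1 mm².
A_BC = 1225 mm².
δ_AB = -34600·196/(525.1·107000) = -0.1207 mm
δ_BC = 6900·388/(1225·107000) = 0.02042 mm
δ = Σδ_i = -0.1003 mm.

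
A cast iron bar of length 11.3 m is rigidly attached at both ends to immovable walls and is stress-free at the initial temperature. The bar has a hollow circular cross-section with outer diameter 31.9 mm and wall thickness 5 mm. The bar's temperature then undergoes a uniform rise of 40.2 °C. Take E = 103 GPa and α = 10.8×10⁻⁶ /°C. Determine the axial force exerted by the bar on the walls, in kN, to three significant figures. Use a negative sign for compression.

Free thermal expansion αLΔT = 10.8e-6 · 11300 · 40.2 = 4.906 mm.
The walls impose strain ε = −(4.906)/11300 = -4.3416e-04; σ = Eε = 103000 · -4.3416e-04 = -44.72 MPa.
Wall reaction R = σ·A = -44.72·422.5 = -18900 N = -18.9 kN.

-18.9 kN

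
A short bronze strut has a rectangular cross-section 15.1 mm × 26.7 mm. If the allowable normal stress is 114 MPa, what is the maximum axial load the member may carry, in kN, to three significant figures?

46.0 kN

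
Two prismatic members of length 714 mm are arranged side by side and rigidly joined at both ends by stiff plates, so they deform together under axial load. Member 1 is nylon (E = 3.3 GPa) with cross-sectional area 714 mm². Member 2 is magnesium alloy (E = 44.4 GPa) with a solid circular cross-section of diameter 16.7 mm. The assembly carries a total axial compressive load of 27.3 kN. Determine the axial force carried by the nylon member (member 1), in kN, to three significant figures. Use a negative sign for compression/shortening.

-5.32 kN

A_2 = 219 mm².
Equal strain + equilibrium ⇒ each member carries load in proportion to AE: A₁E₁ = 2356000 N, A₂E₂ = 9725000 N, ΣAE = 12080000 N.
F₁ = P·A₁E₁/ΣAE = -27300·2356000/12080000 = -5324 N.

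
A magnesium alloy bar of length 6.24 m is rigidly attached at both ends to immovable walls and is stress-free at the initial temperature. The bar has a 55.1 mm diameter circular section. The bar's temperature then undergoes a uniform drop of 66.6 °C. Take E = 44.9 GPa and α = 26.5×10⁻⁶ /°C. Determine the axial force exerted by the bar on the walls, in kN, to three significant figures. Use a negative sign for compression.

Free thermal expansion αLΔT = 26.5e-6 · 6240 · -66.6 = -11.01 mm.
The walls impose strain ε = −(-11.01)/6240 = 1.7649e-03; σ = Eε = 44900 · 1.7649e-03 = 79.24 MPa.
Wall reaction R = σ·A = 79.24·2384 = 189000 N = 189 kN.

189 kN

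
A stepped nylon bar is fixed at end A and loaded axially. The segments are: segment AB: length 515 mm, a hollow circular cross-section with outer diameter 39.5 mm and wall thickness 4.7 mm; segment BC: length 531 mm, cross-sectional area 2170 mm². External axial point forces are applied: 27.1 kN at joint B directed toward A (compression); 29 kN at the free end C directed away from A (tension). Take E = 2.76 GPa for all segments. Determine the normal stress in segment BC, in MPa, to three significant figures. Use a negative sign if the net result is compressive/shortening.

Internal axial forces (sectioning from the free end, tension +): N_BC = 29 kN, N_AB = 1.9 kN.
σ_BC = N_BC/A_BC = 29000/2170 = 13.36 MPa.

13.4 MPa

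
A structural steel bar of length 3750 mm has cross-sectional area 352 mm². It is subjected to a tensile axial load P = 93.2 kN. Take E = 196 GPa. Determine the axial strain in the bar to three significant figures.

0.00135

σ = N/A = 264.8 MPa; ε = σ/E = 264.8/196000 = 1.351e-03.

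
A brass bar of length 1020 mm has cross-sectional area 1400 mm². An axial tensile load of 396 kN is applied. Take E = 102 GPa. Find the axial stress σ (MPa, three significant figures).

σ = N/A = 396000/1400 = 282.9 MPa.

283 MPa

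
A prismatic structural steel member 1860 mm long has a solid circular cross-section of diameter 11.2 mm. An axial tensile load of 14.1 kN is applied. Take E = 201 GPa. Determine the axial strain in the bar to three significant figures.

7.12e-04

A = 98.52 mm².
σ = N/A = 143.1 MPa; ε = σ/E = 143.1/201000 = 7.120e-04.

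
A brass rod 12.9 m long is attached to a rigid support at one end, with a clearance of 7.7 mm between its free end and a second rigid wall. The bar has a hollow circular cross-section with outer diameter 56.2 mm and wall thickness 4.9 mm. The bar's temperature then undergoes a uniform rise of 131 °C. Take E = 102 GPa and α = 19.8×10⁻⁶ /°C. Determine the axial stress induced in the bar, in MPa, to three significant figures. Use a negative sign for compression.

-204 MPa

Free thermal expansion αLΔT = 19.8e-6 · 12900 · 131 = 33.46 mm.
The walls engage after the gap closes; constrained expansion = 33.46 − 7.7 = 25.76 mm.
The walls impose strain ε = −(25.76)/12900 = -1.9969e-03; σ = Eε = 102000 · -1.9969e-03 = -203.7 MPa.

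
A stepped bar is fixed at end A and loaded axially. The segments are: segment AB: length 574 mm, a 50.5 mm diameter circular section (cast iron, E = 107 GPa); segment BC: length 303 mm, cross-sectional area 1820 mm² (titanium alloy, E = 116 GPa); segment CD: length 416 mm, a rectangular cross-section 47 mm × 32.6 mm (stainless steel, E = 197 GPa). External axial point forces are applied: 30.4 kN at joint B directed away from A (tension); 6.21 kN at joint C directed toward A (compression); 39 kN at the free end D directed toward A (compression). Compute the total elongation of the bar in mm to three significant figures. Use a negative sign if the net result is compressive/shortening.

-0.158 mm

Internal axial forces (sectioning from the free end, tension +): N_CD = -39 kN, N_BC = -45.21 kN, N_AB = -14.81 kN.
A_AB = 2003 mm².
A_CD = 1532 mm².
δ_AB = -14810·574/(2003·107000) = -0.03967 mm
δ_BC = -45210·303/(1820·116000) = -0.06489 mm
δ_CD = -39000·416/(1532·197000) = -0.05375 mm
δ = Σδ_i = -0.1583 mm.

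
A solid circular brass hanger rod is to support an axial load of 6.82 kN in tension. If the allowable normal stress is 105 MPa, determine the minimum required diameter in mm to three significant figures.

9.09 mm

Required area A ≥ P/σ_allow = 6820/105 = 64.95 mm².
For a solid circular section, d ≥ √(4A/π) = 9.094 mm.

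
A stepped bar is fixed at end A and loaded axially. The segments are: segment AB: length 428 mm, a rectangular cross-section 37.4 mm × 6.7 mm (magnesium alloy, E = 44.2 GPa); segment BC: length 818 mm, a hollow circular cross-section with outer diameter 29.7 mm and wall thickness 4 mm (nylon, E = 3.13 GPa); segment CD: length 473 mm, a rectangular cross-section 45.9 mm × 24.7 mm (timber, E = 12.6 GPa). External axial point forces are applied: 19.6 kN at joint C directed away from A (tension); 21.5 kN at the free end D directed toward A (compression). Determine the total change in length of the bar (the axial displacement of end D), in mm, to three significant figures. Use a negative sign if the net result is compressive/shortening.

Internal axial forces (sectioning from the free end, tension +): N_CD = -21.5 kN, N_BC = -1.9 kN, N_AB = -1.9 kN.
A_AB = 250.6 mm².
A_BC = 323 mm².
A_CD = 1134 mm².
δ_AB = -1900·428/(250.6·44200) = -0.07342 mm
δ_BC = -1900·818/(323·3130) = -1.538 mm
δ_CD = -21500·473/(1134·12600) = -0.7119 mm
δ = Σδ_i = -2.323 mm.

-2.32 mm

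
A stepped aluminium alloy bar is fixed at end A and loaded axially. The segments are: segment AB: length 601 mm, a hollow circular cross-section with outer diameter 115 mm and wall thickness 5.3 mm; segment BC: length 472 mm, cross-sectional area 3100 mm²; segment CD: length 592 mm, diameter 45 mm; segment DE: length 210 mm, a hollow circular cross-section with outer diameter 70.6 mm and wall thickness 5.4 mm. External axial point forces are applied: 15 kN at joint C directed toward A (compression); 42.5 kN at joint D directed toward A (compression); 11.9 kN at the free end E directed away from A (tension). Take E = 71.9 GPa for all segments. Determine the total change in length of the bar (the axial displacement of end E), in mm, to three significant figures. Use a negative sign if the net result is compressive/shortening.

-0.432 mm

Internal axial forces (sectioning from the free end, tension +): N_DE = 11.9 kN, N_CD = -30.6 kN, N_BC = -45.6 kN, N_AB = -45.6 kN.
A_AB = 1827 mm².
A_CD = 1590 mm².
A_DE = 1106 mm².
δ_AB = -45600·601/(1827·71900) = -0.2087 mm
δ_BC = -45600·472/(3100·71900) = -0.09656 mm
δ_CD = -30600·592/(1590·71900) = -0.1584 mm
δ_DE = 11900·210/(1106·71900) = 0.03142 mm
δ = Σδ_i = -0.4322 mm.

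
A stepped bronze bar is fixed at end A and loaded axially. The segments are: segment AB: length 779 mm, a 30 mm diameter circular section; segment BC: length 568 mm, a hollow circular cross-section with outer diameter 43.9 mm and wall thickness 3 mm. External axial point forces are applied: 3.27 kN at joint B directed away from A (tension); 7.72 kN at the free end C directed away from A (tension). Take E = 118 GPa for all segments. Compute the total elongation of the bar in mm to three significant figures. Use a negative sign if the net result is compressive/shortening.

Internal axial forces (sectioning from the free end, tension +): N_BC = 7.72 kN, N_AB = 10.99 kN.
A_AB = 706.9 mm².
A_BC = 385.5 mm².
δ_AB = 10990·779/(706.9·118000) = 0.1026 mm
δ_BC = 7720·568/(385.5·118000) = 0.0964 mm
δ = Σδ_i = 0.199 mm.

0.199 mm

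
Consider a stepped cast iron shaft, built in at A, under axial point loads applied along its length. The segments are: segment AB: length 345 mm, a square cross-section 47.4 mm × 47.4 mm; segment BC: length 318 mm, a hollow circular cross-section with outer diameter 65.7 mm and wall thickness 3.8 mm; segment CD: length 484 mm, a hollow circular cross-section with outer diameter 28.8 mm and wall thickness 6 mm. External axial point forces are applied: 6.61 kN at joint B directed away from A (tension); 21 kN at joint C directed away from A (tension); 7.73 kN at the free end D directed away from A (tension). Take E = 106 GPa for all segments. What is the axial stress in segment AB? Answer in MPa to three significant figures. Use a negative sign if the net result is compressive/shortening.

Internal axial forces (sectioning from the free end, tension +): N_CD = 7.73 kN, N_BC = 28.73 kN, N_AB = 35.34 kN.
A_AB = 2247 mm².
σ_AB = N_AB/A_AB = 35340/2247 = 15.73 MPa.

15.7 MPa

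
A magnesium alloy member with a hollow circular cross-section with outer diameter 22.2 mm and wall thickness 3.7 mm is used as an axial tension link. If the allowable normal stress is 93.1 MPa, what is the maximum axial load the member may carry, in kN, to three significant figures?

20.0 kN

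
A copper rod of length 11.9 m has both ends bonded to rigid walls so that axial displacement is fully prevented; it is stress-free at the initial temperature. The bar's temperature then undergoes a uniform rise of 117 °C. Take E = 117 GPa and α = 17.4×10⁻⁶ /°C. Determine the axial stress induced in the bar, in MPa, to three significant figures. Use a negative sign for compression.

Free thermal expansion αLΔT = 17.4e-6 · 11900 · 117 = 24.23 mm.
The walls impose strain ε = −(24.23)/11900 = -2.0358e-03; σ = Eε = 117000 · -2.0358e-03 = -238.2 MPa.

-238 MPa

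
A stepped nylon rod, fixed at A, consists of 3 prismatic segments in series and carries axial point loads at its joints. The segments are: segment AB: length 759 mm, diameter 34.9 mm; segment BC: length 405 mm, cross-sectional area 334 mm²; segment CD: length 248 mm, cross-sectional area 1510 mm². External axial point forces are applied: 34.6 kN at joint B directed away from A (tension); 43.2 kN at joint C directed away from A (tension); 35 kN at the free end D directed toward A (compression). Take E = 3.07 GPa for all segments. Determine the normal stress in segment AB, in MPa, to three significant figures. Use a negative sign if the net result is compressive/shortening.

44.7 MPa

Internal axial forces (sectioning from the free end, tension +): N_CD = -35 kN, N_BC = 8.2 kN, N_AB = 42.8 kN.
A_AB = 956.6 mm².
σ_AB = N_AB/A_AB = 42800/956.6 = 44.74 MPa.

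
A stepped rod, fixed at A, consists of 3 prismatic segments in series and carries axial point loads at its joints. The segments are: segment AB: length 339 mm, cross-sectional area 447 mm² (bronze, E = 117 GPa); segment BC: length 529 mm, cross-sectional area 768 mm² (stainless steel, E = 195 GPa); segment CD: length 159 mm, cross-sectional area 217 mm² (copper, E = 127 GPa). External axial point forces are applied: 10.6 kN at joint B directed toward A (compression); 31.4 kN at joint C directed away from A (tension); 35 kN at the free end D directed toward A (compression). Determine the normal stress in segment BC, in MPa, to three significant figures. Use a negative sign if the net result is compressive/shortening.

Internal axial forces (sectioning from the free end, tension +): N_CD = -35 kN, N_BC = -3.6 kN, N_AB = -14.2 kN.
σ_BC = N_BC/A_BC = -3600/768 = -4.688 MPa.

-4.69 MPa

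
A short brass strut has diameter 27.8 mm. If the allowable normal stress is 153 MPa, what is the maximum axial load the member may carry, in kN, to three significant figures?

92.9 kN

A = 607 mm².
P_max = σ_allow · A = 153 · 607 = 92870 N = 92.87 kN.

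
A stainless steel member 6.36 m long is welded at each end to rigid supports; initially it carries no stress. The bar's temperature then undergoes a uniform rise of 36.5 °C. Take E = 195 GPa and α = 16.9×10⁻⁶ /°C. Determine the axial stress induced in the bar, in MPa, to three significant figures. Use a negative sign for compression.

-120 MPa

Free thermal expansion αLΔT = 16.9e-6 · 6360 · 36.5 = 3.923 mm.
The walls impose strain ε = −(3.923)/6360 = -6.1685e-04; σ = Eε = 195000 · -6.1685e-04 = -120.3 MPa.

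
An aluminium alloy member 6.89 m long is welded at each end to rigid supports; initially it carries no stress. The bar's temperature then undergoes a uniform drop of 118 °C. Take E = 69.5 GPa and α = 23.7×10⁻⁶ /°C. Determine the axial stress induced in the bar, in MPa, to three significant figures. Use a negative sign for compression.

194 MPa

Free thermal expansion αLΔT = 23.7e-6 · 6890 · -118 = -19.27 mm.
The walls impose strain ε = −(-19.27)/6890 = 2.7966e-03; σ = Eε = 69500 · 2.7966e-03 = 194.4 MPa.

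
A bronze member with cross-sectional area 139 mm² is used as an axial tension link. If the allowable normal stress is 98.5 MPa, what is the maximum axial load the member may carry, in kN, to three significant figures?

P_max = σ_allow · A = 98.5 · 139 = 13690 N = 13.69 kN.

13.7 kN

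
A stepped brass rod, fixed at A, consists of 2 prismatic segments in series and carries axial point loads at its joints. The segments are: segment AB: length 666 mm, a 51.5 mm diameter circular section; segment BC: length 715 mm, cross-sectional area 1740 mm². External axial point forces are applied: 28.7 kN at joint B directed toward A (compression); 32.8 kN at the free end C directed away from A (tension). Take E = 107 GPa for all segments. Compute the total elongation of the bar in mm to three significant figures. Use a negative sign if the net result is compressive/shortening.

0.138 mm

Internal axial forces (sectioning from the free end, tension +): N_BC = 32.8 kN, N_AB = 4.1 kN.
A_AB = 2083 mm².
δ_AB = 4100·666/(2083·107000) = 0.01225 mm
δ_BC = 32800·715/(1740·107000) = 0.126 mm
δ = Σδ_i = 0.1382 mm.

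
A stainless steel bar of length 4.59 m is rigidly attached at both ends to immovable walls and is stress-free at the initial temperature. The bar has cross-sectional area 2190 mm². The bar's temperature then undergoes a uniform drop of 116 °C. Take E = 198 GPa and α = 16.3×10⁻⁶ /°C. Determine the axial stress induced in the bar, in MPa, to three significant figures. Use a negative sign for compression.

374 MPa

Free thermal expansion αLΔT = 16.3e-6 · 4590 · -116 = -8.679 mm.
The walls impose strain ε = −(-8.679)/4590 = 1.8908e-03; σ = Eε = 198000 · 1.8908e-03 = 374.4 MPa.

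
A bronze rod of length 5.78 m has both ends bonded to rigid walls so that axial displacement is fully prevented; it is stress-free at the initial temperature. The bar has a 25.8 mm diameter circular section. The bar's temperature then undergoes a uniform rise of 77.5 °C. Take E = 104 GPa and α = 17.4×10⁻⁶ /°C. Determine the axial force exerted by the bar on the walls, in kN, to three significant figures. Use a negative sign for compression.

-73.3 kN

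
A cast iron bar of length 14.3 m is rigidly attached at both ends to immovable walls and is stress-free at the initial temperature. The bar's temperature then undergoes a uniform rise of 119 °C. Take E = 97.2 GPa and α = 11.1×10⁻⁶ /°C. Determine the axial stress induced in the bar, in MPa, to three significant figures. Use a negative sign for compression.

-128 MPa

Free thermal expansion αLΔT = 11.1e-6 · 14300 · 119 = 18.89 mm.
The walls impose strain ε = −(18.89)/14300 = -1.3209e-03; σ = Eε = 97200 · -1.3209e-03 = -128.4 MPa.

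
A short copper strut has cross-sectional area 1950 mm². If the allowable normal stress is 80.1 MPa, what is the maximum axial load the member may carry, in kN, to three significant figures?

P_max = σ_allow · A = 80.1 · 1950 = 156200 N = 156.2 kN.

156 kN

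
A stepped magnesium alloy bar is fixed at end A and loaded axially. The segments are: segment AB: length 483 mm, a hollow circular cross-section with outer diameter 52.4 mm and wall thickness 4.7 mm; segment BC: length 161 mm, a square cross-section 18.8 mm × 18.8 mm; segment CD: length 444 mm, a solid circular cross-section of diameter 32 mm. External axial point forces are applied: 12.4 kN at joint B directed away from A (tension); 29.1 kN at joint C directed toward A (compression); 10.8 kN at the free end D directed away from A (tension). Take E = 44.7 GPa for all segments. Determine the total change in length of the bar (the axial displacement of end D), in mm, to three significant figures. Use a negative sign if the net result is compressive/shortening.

-0.144 mm

Internal axial forces (sectioning from the free end, tension +): N_CD = 10.8 kN, N_BC = -18.3 kN, N_AB = -5.9 kN.
A_AB = 704.3 mm².
A_BC = 353.4 mm².
A_CD = 804.2 mm².
δ_AB = -5900·483/(704.3·44700) = -0.09052 mm
δ_BC = -18300·161/(353.4·44700) = -0.1865 mm
δ_CD = 10800·444/(804.2·44700) = 0.1334 mm
δ = Σδ_i = -0.1436 mm.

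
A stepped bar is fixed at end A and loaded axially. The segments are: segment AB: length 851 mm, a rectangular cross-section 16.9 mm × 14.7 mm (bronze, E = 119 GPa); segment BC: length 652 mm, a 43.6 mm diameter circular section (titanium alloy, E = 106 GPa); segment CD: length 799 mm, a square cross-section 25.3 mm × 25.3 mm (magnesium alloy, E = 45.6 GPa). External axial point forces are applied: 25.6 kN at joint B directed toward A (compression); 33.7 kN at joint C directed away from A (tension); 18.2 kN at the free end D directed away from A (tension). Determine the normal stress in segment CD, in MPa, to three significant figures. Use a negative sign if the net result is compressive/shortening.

Internal axial forces (sectioning from the free end, tension +): N_CD = 18.2 kN, N_BC = 51.9 kN, N_AB = 26.3 kN.
A_CD = 640.1 mm².
σ_CD = N_CD/A_CD = 18200/640.1 = 28.43 MPa.

28.4 MPa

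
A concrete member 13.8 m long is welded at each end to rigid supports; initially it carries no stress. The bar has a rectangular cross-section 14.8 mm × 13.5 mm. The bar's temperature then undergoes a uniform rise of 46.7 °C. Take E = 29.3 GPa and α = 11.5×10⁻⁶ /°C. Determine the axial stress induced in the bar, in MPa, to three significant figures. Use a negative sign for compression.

Free thermal expansion αLΔT = 11.5e-6 · 13800 · 46.7 = 7.411 mm.
The walls impose strain ε = −(7.411)/13800 = -5.3705e-04; σ = Eε = 29300 · -5.3705e-04 = -15.74 MPa.

-15.7 MPa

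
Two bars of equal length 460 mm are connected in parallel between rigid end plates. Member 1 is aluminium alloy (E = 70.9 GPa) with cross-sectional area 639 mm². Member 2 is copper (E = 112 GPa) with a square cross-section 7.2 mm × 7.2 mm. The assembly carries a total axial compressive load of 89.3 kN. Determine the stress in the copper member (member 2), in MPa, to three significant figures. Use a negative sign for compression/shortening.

-196 MPa

A_2 = 51.84 mm².
Equal strain + equilibrium ⇒ each member carries load in proportion to AE: A₁E₁ = 45310000 N, A₂E₂ = 5806000 N, ΣAE = 51110000 N.
σ₂ = P·E₂/ΣAE = -89300·112000/51110000 = -195.7 MPa.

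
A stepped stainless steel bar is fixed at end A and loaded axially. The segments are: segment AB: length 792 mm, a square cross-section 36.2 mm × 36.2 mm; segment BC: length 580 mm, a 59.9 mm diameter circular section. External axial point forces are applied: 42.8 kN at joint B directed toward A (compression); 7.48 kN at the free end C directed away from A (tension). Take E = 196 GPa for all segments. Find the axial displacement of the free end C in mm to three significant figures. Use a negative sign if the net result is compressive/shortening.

-0.101 mm

Internal axial forces (sectioning from the free end, tension +): N_BC = 7.48 kN, N_AB = -35.32 kN.
A_AB = 1310 mm².
A_BC = 2818 mm².
δ_AB = -35320·792/(1310·196000) = -0.1089 mm
δ_BC = 7480·580/(2818·196000) = 0.007855 mm
δ = Σδ_i = -0.1011 mm.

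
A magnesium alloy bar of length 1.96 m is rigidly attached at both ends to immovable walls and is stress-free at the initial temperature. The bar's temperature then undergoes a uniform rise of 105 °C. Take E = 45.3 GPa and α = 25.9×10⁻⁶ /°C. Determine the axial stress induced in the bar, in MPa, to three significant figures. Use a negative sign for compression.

-123 MPa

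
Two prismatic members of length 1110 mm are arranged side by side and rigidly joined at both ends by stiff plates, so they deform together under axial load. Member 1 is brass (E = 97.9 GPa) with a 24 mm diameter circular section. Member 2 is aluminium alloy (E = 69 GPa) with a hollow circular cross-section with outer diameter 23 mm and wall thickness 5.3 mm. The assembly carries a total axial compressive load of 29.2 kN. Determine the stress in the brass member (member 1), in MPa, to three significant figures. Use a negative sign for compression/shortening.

A_1 = 452.4 mm².
A_2 = 294.7 mm².
Equal strain + equilibrium ⇒ each member carries load in proportion to AE: A₁E₁ = 44290000 N, A₂E₂ = 20340000 N, ΣAE = 64620000 N.
σ₁ = P·E₁/ΣAE = -29200·97900/64620000 = -44.24 MPa.

-44.2 MPa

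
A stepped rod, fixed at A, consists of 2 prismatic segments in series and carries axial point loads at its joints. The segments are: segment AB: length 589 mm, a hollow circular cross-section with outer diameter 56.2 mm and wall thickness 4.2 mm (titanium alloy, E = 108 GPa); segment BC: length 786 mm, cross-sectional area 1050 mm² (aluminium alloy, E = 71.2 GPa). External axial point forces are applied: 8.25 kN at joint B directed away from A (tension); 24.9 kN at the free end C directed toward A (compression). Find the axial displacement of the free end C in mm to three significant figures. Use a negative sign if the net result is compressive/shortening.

Internal axial forces (sectioning from the free end, tension +): N_BC = -24.9 kN, N_AB = -16.65 kN.
A_AB = 686.1 mm².
δ_AB = -16650·589/(686.1·108000) = -0.1323 mm
δ_BC = -24900·786/(1050·71200) = -0.2618 mm
δ = Σδ_i = -0.3941 mm.

-0.394 mm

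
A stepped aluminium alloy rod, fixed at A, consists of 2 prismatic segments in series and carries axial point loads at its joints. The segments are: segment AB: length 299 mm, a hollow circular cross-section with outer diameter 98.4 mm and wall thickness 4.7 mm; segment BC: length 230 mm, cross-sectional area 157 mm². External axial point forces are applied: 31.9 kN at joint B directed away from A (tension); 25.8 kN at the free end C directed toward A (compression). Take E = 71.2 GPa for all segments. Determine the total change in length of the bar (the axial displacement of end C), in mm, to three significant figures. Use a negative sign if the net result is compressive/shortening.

-0.512 mm

Internal axial forces (sectioning from the free end, tension +): N_BC = -25.8 kN, N_AB = 6.1 kN.
A_AB = 1384 mm².
δ_AB = 6100·299/(1384·71200) = 0.01852 mm
δ_BC = -25800·230/(157·71200) = -0.5308 mm
δ = Σδ_i = -0.5123 mm.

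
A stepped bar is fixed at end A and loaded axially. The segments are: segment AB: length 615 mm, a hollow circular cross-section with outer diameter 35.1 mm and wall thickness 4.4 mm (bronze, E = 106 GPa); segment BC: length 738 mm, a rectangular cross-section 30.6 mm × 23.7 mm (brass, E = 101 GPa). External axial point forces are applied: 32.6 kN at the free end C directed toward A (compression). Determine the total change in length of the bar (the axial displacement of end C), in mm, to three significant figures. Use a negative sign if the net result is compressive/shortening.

-0.774 mm

Internal axial forces (sectioning from the free end, tension +): N_BC = -32.6 kN, N_AB = -32.6 kN.
A_AB = 424.4 mm².
A_BC = 725.2 mm².
δ_AB = -32600·615/(424.4·106000) = -0.4457 mm
δ_BC = -32600·738/(725.2·101000) = -0.3285 mm
δ = Σδ_i = -0.7742 mm.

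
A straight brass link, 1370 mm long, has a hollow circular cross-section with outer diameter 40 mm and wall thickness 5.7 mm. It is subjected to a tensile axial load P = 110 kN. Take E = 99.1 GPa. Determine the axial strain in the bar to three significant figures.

0.00181

A = 614.2 mm².
σ = N/A = 179.1 MPa; ε = σ/E = 179.1/99100 = 1.807e-03.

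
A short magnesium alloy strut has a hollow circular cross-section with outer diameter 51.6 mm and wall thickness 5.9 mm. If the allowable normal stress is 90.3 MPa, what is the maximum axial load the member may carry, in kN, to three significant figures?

76.5 kN

A = 847.1 mm².
P_max = σ_allow · A = 90.3 · 847.1 = 76490 N = 76.49 kN.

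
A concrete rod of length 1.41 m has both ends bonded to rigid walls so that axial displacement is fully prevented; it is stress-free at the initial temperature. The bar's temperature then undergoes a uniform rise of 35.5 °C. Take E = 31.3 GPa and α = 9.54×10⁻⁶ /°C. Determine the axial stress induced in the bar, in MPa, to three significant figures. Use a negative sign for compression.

Free thermal expansion αLΔT = 9.54e-6 · 1410 · 35.5 = 0.4775 mm.
The walls impose strain ε = −(0.4775)/1410 = -3.3867e-04; σ = Eε = 31300 · -3.3867e-04 = -10.6 MPa.

-10.6 MPa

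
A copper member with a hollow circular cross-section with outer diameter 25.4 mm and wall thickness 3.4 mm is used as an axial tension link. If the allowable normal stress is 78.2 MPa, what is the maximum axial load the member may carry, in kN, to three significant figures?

A = 235 mm².
P_max = σ_allow · A = 78.2 · 235 = 18380 N = 18.38 kN.

18.4 kN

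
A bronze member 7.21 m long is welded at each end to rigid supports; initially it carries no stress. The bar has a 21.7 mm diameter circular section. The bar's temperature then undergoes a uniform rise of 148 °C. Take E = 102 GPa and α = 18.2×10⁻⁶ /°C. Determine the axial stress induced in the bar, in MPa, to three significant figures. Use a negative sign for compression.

-275 MPa

Free thermal expansion αLΔT = 18.2e-6 · 7210 · 148 = 19.42 mm.
The walls impose strain ε = −(19.42)/7210 = -2.6936e-03; σ = Eε = 102000 · -2.6936e-03 = -274.7 MPa.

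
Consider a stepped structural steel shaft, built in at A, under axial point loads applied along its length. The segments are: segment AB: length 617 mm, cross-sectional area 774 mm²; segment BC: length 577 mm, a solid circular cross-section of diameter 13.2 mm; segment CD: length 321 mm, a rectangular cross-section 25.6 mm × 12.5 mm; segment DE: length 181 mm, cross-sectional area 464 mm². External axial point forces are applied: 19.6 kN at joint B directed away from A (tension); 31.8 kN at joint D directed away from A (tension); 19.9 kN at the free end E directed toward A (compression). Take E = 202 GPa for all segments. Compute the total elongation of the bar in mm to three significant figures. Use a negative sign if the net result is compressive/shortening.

Internal axial forces (sectioning from the free end, tension +): N_DE = -19.9 kN, N_CD = 11.9 kN, N_BC = 11.9 kN, N_AB = 31.5 kN.
A_BC = 136.8 mm².
A_CD = 320 mm².
δ_AB = 31500·617/(774·202000) = 0.1243 mm
δ_BC = 11900·577/(136.8·202000) = 0.2484 mm
δ_CD = 11900·321/(320·202000) = 0.05909 mm
δ_DE = -19900·181/(464·202000) = -0.03843 mm
δ = Σδ_i = 0.3934 mm.

0.393 mm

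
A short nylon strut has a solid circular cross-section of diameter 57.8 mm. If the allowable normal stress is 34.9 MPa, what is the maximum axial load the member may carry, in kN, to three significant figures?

A = 2624 mm².
P_max = σ_allow · A = 34.9 · 2624 = 91570 N = 91.57 kN.

91.6 kN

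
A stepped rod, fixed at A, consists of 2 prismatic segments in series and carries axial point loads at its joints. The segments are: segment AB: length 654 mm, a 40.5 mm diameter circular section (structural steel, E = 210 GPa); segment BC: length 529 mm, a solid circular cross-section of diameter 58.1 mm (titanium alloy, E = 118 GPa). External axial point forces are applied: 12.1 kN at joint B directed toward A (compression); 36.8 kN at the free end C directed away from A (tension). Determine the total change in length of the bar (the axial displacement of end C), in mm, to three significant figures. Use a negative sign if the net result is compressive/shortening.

Internal axial forces (sectioning from the free end, tension +): N_BC = 36.8 kN, N_AB = 24.7 kN.
A_AB = 1288 mm².
A_BC = 2651 mm².
δ_AB = 24700·654/(1288·210000) = 0.05971 mm
δ_BC = 36800·529/(2651·118000) = 0.06223 mm
δ = Σδ_i = 0.1219 mm.

0.122 mm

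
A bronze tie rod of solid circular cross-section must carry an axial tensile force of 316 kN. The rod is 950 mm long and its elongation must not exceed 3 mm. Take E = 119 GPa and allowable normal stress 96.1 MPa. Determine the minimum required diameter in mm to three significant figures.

64.7 mm

Required area A ≥ P/σ_allow = 316000/96.1 = 3288 mm².
For a solid circular section, d ≥ √(4A/π) = 64.7 mm.
Elongation limit: A ≥ PL/(Eδ_allow) = 316000·950/(119000·3) = 840.9 mm² ⇒ d ≥ 32.72 mm.
The stress limit governs.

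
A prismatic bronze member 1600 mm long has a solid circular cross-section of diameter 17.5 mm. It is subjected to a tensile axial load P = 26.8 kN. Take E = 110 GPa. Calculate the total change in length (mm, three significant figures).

1.62 mm

A = 240.5 mm².
δ_mech = NL/(AE) = 26800·1600/(240.5·110000) = 1.621 mm.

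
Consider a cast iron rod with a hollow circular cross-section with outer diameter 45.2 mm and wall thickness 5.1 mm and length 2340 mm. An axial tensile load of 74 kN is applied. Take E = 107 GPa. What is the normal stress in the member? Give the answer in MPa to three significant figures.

115 MPa

A = 642.5 mm².
σ = N/A = 74000/642.5 = 115.2 MPa.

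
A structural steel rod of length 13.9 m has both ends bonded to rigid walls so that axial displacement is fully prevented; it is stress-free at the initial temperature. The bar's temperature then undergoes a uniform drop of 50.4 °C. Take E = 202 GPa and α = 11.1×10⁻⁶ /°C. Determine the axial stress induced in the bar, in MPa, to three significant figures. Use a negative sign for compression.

113 MPa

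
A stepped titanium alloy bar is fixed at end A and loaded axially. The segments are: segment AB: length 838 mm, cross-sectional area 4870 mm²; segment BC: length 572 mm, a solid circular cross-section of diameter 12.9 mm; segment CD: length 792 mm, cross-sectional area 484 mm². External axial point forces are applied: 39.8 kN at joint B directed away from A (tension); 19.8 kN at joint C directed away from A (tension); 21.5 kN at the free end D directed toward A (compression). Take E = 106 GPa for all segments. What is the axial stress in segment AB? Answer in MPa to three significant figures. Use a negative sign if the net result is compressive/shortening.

7.82 MPa

Internal axial forces (sectioning from the free end, tension +): N_CD = -21.5 kN, N_BC = -1.7 kN, N_AB = 38.1 kN.
σ_AB = N_AB/A_AB = 38100/4870 = 7.823 MPa.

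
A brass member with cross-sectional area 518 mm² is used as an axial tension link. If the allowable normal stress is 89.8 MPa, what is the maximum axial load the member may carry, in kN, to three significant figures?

46.5 kN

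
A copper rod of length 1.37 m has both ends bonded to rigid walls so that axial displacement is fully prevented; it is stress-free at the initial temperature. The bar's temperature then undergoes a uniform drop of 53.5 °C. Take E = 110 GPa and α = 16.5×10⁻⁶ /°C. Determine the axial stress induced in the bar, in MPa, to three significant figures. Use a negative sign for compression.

97.1 MPa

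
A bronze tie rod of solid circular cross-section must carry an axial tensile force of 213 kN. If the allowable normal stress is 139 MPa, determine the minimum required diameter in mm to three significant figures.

44.2 mm

Required area A ≥ P/σ_allow = 213000/139 = 1532 mm².
For a solid circular section, d ≥ √(4A/π) = 44.17 mm.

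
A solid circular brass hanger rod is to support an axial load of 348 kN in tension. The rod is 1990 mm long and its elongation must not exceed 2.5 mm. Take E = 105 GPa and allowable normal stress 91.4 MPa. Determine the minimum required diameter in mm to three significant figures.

69.6 mm

Required area A ≥ P/σ_allow = 348000/91.4 = 3807 mm².
For a solid circular section, d ≥ √(4A/π) = 69.63 mm.
Elongation limit: A ≥ PL/(Eδ_allow) = 348000·1990/(105000·2.5) = 2638 mm² ⇒ d ≥ 57.96 mm.
The stress limit governs.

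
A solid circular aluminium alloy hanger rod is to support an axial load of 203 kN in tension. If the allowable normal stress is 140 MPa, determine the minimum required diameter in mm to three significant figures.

43.0 mm

Required area A ≥ P/σ_allow = 203000/140 = 1450 mm².
For a solid circular section, d ≥ √(4A/π) = 42.97 mm.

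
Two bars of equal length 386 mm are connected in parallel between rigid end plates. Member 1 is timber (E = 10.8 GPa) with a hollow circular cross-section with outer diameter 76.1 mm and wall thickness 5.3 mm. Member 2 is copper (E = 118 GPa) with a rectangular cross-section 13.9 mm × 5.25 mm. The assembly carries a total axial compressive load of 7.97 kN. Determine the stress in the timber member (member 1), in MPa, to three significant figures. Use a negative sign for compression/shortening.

A_1 = 1179 mm².
A_2 = 72.98 mm².
Equal strain + equilibrium ⇒ each member carries load in proportion to AE: A₁E₁ = 12730000 N, A₂E₂ = 8611000 N, ΣAE = 21340000 N.
σ₁ = P·E₁/ΣAE = -7970·10800/21340000 = -4.033 MPa.

-4.03 MPa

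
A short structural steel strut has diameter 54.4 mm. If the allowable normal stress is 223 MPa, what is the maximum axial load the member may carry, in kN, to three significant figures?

518 kN

A = 2324 mm².
P_max = σ_allow · A = 223 · 2324 = 518300 N = 518.3 kN.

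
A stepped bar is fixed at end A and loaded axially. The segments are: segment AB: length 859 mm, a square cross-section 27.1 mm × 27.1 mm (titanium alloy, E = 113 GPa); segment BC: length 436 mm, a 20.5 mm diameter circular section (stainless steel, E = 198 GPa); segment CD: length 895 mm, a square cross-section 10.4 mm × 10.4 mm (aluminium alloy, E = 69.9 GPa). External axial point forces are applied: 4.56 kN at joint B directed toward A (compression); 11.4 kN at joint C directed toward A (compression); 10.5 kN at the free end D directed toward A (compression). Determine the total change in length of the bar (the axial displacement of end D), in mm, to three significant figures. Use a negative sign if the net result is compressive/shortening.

-1.66 mm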